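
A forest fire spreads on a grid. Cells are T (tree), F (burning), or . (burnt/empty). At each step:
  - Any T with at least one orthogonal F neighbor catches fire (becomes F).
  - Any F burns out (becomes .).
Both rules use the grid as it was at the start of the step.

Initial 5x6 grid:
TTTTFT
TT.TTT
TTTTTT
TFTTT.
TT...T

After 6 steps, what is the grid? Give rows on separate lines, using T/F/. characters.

Step 1: 7 trees catch fire, 2 burn out
  TTTF.F
  TT.TFT
  TFTTTT
  F.FTT.
  TF...T
Step 2: 9 trees catch fire, 7 burn out
  TTF...
  TF.F.F
  F.FTFT
  ...FT.
  F....T
Step 3: 5 trees catch fire, 9 burn out
  TF....
  F.....
  ...F.F
  ....F.
  .....T
Step 4: 1 trees catch fire, 5 burn out
  F.....
  ......
  ......
  ......
  .....T
Step 5: 0 trees catch fire, 1 burn out
  ......
  ......
  ......
  ......
  .....T
Step 6: 0 trees catch fire, 0 burn out
  ......
  ......
  ......
  ......
  .....T

......
......
......
......
.....T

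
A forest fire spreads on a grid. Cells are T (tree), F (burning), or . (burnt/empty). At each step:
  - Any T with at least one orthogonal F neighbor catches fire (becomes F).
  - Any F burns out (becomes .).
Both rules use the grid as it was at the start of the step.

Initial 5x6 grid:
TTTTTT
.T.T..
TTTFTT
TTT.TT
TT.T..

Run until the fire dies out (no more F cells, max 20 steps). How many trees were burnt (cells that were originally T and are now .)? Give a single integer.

Answer: 20

Derivation:
Step 1: +3 fires, +1 burnt (F count now 3)
Step 2: +5 fires, +3 burnt (F count now 5)
Step 3: +6 fires, +5 burnt (F count now 6)
Step 4: +4 fires, +6 burnt (F count now 4)
Step 5: +2 fires, +4 burnt (F count now 2)
Step 6: +0 fires, +2 burnt (F count now 0)
Fire out after step 6
Initially T: 21, now '.': 29
Total burnt (originally-T cells now '.'): 20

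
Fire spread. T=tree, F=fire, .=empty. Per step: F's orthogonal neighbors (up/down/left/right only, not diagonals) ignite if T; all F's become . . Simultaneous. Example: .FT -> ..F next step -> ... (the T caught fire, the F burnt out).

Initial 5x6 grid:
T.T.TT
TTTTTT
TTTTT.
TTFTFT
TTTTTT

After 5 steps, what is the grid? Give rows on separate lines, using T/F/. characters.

Step 1: 7 trees catch fire, 2 burn out
  T.T.TT
  TTTTTT
  TTFTF.
  TF.F.F
  TTFTFT
Step 2: 8 trees catch fire, 7 burn out
  T.T.TT
  TTFTFT
  TF.F..
  F.....
  TF.F.F
Step 3: 7 trees catch fire, 8 burn out
  T.F.FT
  TF.F.F
  F.....
  ......
  F.....
Step 4: 2 trees catch fire, 7 burn out
  T....F
  F.....
  ......
  ......
  ......
Step 5: 1 trees catch fire, 2 burn out
  F.....
  ......
  ......
  ......
  ......

F.....
......
......
......
......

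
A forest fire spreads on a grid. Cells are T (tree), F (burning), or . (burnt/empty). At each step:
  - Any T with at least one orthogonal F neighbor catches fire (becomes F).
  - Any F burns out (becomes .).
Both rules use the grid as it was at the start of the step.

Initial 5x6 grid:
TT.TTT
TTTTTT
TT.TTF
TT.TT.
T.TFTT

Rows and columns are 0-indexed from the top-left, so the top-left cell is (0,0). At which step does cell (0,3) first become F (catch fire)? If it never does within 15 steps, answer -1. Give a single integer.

Step 1: cell (0,3)='T' (+5 fires, +2 burnt)
Step 2: cell (0,3)='T' (+5 fires, +5 burnt)
Step 3: cell (0,3)='T' (+2 fires, +5 burnt)
Step 4: cell (0,3)='F' (+2 fires, +2 burnt)
  -> target ignites at step 4
Step 5: cell (0,3)='.' (+1 fires, +2 burnt)
Step 6: cell (0,3)='.' (+3 fires, +1 burnt)
Step 7: cell (0,3)='.' (+3 fires, +3 burnt)
Step 8: cell (0,3)='.' (+1 fires, +3 burnt)
Step 9: cell (0,3)='.' (+1 fires, +1 burnt)
Step 10: cell (0,3)='.' (+0 fires, +1 burnt)
  fire out at step 10

4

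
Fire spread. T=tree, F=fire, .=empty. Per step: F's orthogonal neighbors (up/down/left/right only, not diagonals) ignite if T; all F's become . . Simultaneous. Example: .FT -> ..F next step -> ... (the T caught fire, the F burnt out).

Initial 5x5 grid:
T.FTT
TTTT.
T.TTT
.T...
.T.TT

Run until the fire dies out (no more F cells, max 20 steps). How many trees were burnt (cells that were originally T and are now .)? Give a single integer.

Step 1: +2 fires, +1 burnt (F count now 2)
Step 2: +4 fires, +2 burnt (F count now 4)
Step 3: +2 fires, +4 burnt (F count now 2)
Step 4: +3 fires, +2 burnt (F count now 3)
Step 5: +0 fires, +3 burnt (F count now 0)
Fire out after step 5
Initially T: 15, now '.': 21
Total burnt (originally-T cells now '.'): 11

Answer: 11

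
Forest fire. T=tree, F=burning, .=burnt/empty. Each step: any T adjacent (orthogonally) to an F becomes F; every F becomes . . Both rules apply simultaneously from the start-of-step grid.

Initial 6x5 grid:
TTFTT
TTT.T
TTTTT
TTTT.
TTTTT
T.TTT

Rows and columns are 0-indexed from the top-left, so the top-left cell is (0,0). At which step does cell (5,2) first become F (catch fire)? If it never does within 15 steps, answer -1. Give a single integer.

Step 1: cell (5,2)='T' (+3 fires, +1 burnt)
Step 2: cell (5,2)='T' (+4 fires, +3 burnt)
Step 3: cell (5,2)='T' (+5 fires, +4 burnt)
Step 4: cell (5,2)='T' (+5 fires, +5 burnt)
Step 5: cell (5,2)='F' (+4 fires, +5 burnt)
  -> target ignites at step 5
Step 6: cell (5,2)='.' (+3 fires, +4 burnt)
Step 7: cell (5,2)='.' (+2 fires, +3 burnt)
Step 8: cell (5,2)='.' (+0 fires, +2 burnt)
  fire out at step 8

5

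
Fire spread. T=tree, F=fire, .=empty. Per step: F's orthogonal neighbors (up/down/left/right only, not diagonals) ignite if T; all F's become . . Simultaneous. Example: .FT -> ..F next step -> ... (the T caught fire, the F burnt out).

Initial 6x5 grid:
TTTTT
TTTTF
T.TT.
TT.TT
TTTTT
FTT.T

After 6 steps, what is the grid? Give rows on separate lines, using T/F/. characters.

Step 1: 4 trees catch fire, 2 burn out
  TTTTF
  TTTF.
  T.TT.
  TT.TT
  FTTTT
  .FT.T
Step 2: 6 trees catch fire, 4 burn out
  TTTF.
  TTF..
  T.TF.
  FT.TT
  .FTTT
  ..F.T
Step 3: 7 trees catch fire, 6 burn out
  TTF..
  TF...
  F.F..
  .F.FT
  ..FTT
  ....T
Step 4: 4 trees catch fire, 7 burn out
  TF...
  F....
  .....
  ....F
  ...FT
  ....T
Step 5: 2 trees catch fire, 4 burn out
  F....
  .....
  .....
  .....
  ....F
  ....T
Step 6: 1 trees catch fire, 2 burn out
  .....
  .....
  .....
  .....
  .....
  ....F

.....
.....
.....
.....
.....
....F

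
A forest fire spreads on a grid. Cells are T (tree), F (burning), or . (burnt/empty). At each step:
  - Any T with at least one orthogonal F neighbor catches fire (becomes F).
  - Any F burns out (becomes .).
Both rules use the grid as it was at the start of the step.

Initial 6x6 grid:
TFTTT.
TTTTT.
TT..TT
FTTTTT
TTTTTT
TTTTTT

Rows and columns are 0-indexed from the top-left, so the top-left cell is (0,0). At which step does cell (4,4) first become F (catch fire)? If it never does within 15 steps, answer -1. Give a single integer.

Step 1: cell (4,4)='T' (+6 fires, +2 burnt)
Step 2: cell (4,4)='T' (+7 fires, +6 burnt)
Step 3: cell (4,4)='T' (+5 fires, +7 burnt)
Step 4: cell (4,4)='T' (+4 fires, +5 burnt)
Step 5: cell (4,4)='F' (+4 fires, +4 burnt)
  -> target ignites at step 5
Step 6: cell (4,4)='.' (+3 fires, +4 burnt)
Step 7: cell (4,4)='.' (+1 fires, +3 burnt)
Step 8: cell (4,4)='.' (+0 fires, +1 burnt)
  fire out at step 8

5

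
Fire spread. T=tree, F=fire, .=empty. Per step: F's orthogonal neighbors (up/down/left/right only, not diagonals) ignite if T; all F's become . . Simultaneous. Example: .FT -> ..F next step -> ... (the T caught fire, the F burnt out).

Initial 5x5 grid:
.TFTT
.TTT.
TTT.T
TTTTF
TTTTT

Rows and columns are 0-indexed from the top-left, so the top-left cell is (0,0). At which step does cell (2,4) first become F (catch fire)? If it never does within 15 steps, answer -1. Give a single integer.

Step 1: cell (2,4)='F' (+6 fires, +2 burnt)
  -> target ignites at step 1
Step 2: cell (2,4)='.' (+6 fires, +6 burnt)
Step 3: cell (2,4)='.' (+3 fires, +6 burnt)
Step 4: cell (2,4)='.' (+3 fires, +3 burnt)
Step 5: cell (2,4)='.' (+1 fires, +3 burnt)
Step 6: cell (2,4)='.' (+0 fires, +1 burnt)
  fire out at step 6

1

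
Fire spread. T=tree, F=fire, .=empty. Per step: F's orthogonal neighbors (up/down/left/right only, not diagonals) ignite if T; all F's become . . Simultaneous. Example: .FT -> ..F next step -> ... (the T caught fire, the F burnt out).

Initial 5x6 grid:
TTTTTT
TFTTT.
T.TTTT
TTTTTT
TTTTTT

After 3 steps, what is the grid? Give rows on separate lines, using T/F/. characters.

Step 1: 3 trees catch fire, 1 burn out
  TFTTTT
  F.FTT.
  T.TTTT
  TTTTTT
  TTTTTT
Step 2: 5 trees catch fire, 3 burn out
  F.FTTT
  ...FT.
  F.FTTT
  TTTTTT
  TTTTTT
Step 3: 5 trees catch fire, 5 burn out
  ...FTT
  ....F.
  ...FTT
  FTFTTT
  TTTTTT

...FTT
....F.
...FTT
FTFTTT
TTTTTT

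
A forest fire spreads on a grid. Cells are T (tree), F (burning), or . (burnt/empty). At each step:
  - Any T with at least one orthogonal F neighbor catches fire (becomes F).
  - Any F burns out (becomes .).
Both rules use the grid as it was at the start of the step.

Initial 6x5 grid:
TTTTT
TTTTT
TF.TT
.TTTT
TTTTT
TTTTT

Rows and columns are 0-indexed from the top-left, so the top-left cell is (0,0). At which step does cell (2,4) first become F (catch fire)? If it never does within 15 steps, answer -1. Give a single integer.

Step 1: cell (2,4)='T' (+3 fires, +1 burnt)
Step 2: cell (2,4)='T' (+5 fires, +3 burnt)
Step 3: cell (2,4)='T' (+7 fires, +5 burnt)
Step 4: cell (2,4)='T' (+7 fires, +7 burnt)
Step 5: cell (2,4)='F' (+4 fires, +7 burnt)
  -> target ignites at step 5
Step 6: cell (2,4)='.' (+1 fires, +4 burnt)
Step 7: cell (2,4)='.' (+0 fires, +1 burnt)
  fire out at step 7

5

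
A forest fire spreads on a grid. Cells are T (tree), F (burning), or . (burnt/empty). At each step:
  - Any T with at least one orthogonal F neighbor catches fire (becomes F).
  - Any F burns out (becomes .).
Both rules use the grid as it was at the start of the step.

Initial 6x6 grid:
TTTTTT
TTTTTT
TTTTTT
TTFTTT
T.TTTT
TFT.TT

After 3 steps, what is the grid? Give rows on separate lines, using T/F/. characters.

Step 1: 6 trees catch fire, 2 burn out
  TTTTTT
  TTTTTT
  TTFTTT
  TF.FTT
  T.FTTT
  F.F.TT
Step 2: 7 trees catch fire, 6 burn out
  TTTTTT
  TTFTTT
  TF.FTT
  F...FT
  F..FTT
  ....TT
Step 3: 7 trees catch fire, 7 burn out
  TTFTTT
  TF.FTT
  F...FT
  .....F
  ....FT
  ....TT

TTFTTT
TF.FTT
F...FT
.....F
....FT
....TT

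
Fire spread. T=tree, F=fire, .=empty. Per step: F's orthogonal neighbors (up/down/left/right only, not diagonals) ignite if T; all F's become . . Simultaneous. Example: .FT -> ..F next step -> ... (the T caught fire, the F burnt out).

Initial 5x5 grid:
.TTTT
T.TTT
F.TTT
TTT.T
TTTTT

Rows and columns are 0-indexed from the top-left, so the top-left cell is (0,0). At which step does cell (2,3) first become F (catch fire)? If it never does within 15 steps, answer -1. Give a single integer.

Step 1: cell (2,3)='T' (+2 fires, +1 burnt)
Step 2: cell (2,3)='T' (+2 fires, +2 burnt)
Step 3: cell (2,3)='T' (+2 fires, +2 burnt)
Step 4: cell (2,3)='T' (+2 fires, +2 burnt)
Step 5: cell (2,3)='F' (+3 fires, +2 burnt)
  -> target ignites at step 5
Step 6: cell (2,3)='.' (+4 fires, +3 burnt)
Step 7: cell (2,3)='.' (+4 fires, +4 burnt)
Step 8: cell (2,3)='.' (+1 fires, +4 burnt)
Step 9: cell (2,3)='.' (+0 fires, +1 burnt)
  fire out at step 9

5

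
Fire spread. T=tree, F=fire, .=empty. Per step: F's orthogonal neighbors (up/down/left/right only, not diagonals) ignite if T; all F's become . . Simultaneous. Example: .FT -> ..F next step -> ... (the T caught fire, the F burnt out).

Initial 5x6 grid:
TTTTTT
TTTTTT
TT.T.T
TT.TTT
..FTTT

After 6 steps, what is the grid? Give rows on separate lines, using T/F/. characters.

Step 1: 1 trees catch fire, 1 burn out
  TTTTTT
  TTTTTT
  TT.T.T
  TT.TTT
  ...FTT
Step 2: 2 trees catch fire, 1 burn out
  TTTTTT
  TTTTTT
  TT.T.T
  TT.FTT
  ....FT
Step 3: 3 trees catch fire, 2 burn out
  TTTTTT
  TTTTTT
  TT.F.T
  TT..FT
  .....F
Step 4: 2 trees catch fire, 3 burn out
  TTTTTT
  TTTFTT
  TT...T
  TT...F
  ......
Step 5: 4 trees catch fire, 2 burn out
  TTTFTT
  TTF.FT
  TT...F
  TT....
  ......
Step 6: 4 trees catch fire, 4 burn out
  TTF.FT
  TF...F
  TT....
  TT....
  ......

TTF.FT
TF...F
TT....
TT....
......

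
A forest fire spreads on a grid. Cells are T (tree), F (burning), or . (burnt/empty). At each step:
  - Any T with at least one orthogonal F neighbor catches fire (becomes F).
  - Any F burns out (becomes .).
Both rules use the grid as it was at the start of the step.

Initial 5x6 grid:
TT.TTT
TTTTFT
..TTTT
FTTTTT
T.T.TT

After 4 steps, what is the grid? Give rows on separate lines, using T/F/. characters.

Step 1: 6 trees catch fire, 2 burn out
  TT.TFT
  TTTF.F
  ..TTFT
  .FTTTT
  F.T.TT
Step 2: 7 trees catch fire, 6 burn out
  TT.F.F
  TTF...
  ..TF.F
  ..FTFT
  ..T.TT
Step 3: 6 trees catch fire, 7 burn out
  TT....
  TF....
  ..F...
  ...F.F
  ..F.FT
Step 4: 3 trees catch fire, 6 burn out
  TF....
  F.....
  ......
  ......
  .....F

TF....
F.....
......
......
.....F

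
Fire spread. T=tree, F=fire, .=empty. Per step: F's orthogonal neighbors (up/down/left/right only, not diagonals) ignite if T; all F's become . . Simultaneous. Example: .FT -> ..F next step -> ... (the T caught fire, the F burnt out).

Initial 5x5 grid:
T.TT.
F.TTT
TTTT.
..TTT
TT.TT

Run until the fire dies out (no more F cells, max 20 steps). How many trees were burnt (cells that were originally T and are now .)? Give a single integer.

Answer: 15

Derivation:
Step 1: +2 fires, +1 burnt (F count now 2)
Step 2: +1 fires, +2 burnt (F count now 1)
Step 3: +1 fires, +1 burnt (F count now 1)
Step 4: +3 fires, +1 burnt (F count now 3)
Step 5: +3 fires, +3 burnt (F count now 3)
Step 6: +4 fires, +3 burnt (F count now 4)
Step 7: +1 fires, +4 burnt (F count now 1)
Step 8: +0 fires, +1 burnt (F count now 0)
Fire out after step 8
Initially T: 17, now '.': 23
Total burnt (originally-T cells now '.'): 15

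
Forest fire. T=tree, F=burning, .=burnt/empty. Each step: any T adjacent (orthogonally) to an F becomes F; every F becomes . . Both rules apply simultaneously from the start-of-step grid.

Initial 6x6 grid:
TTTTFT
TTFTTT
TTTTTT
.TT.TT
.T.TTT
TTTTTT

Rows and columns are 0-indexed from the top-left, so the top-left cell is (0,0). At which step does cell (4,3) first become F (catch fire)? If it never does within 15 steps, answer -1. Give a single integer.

Step 1: cell (4,3)='T' (+7 fires, +2 burnt)
Step 2: cell (4,3)='T' (+7 fires, +7 burnt)
Step 3: cell (4,3)='T' (+5 fires, +7 burnt)
Step 4: cell (4,3)='T' (+3 fires, +5 burnt)
Step 5: cell (4,3)='F' (+4 fires, +3 burnt)
  -> target ignites at step 5
Step 6: cell (4,3)='.' (+4 fires, +4 burnt)
Step 7: cell (4,3)='.' (+0 fires, +4 burnt)
  fire out at step 7

5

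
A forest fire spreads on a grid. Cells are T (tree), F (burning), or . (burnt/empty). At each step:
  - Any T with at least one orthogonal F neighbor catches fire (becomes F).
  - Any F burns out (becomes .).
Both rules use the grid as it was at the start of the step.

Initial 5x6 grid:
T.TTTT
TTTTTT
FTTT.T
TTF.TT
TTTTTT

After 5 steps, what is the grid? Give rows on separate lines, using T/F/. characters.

Step 1: 6 trees catch fire, 2 burn out
  T.TTTT
  FTTTTT
  .FFT.T
  FF..TT
  TTFTTT
Step 2: 7 trees catch fire, 6 burn out
  F.TTTT
  .FFTTT
  ...F.T
  ....TT
  FF.FTT
Step 3: 3 trees catch fire, 7 burn out
  ..FTTT
  ...FTT
  .....T
  ....TT
  ....FT
Step 4: 4 trees catch fire, 3 burn out
  ...FTT
  ....FT
  .....T
  ....FT
  .....F
Step 5: 3 trees catch fire, 4 burn out
  ....FT
  .....F
  .....T
  .....F
  ......

....FT
.....F
.....T
.....F
......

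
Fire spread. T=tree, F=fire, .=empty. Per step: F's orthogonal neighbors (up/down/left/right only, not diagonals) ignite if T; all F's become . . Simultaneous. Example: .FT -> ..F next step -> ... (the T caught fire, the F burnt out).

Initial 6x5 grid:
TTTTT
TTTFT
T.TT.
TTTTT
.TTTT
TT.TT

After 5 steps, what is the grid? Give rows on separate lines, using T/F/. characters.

Step 1: 4 trees catch fire, 1 burn out
  TTTFT
  TTF.F
  T.TF.
  TTTTT
  .TTTT
  TT.TT
Step 2: 5 trees catch fire, 4 burn out
  TTF.F
  TF...
  T.F..
  TTTFT
  .TTTT
  TT.TT
Step 3: 5 trees catch fire, 5 burn out
  TF...
  F....
  T....
  TTF.F
  .TTFT
  TT.TT
Step 4: 6 trees catch fire, 5 burn out
  F....
  .....
  F....
  TF...
  .TF.F
  TT.FT
Step 5: 3 trees catch fire, 6 burn out
  .....
  .....
  .....
  F....
  .F...
  TT..F

.....
.....
.....
F....
.F...
TT..F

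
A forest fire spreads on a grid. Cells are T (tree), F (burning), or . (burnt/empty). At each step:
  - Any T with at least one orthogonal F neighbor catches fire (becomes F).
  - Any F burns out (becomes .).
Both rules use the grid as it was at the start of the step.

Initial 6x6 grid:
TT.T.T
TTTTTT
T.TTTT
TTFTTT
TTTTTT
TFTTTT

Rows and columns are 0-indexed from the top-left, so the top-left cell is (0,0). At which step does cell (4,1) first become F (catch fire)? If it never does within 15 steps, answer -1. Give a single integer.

Step 1: cell (4,1)='F' (+7 fires, +2 burnt)
  -> target ignites at step 1
Step 2: cell (4,1)='.' (+7 fires, +7 burnt)
Step 3: cell (4,1)='.' (+7 fires, +7 burnt)
Step 4: cell (4,1)='.' (+7 fires, +7 burnt)
Step 5: cell (4,1)='.' (+2 fires, +7 burnt)
Step 6: cell (4,1)='.' (+1 fires, +2 burnt)
Step 7: cell (4,1)='.' (+0 fires, +1 burnt)
  fire out at step 7

1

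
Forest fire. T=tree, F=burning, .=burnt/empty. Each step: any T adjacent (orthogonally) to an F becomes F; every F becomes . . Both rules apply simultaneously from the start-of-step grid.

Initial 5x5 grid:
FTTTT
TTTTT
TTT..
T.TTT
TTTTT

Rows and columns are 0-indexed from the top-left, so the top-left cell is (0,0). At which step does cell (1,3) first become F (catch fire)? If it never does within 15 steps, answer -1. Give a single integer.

Step 1: cell (1,3)='T' (+2 fires, +1 burnt)
Step 2: cell (1,3)='T' (+3 fires, +2 burnt)
Step 3: cell (1,3)='T' (+4 fires, +3 burnt)
Step 4: cell (1,3)='F' (+4 fires, +4 burnt)
  -> target ignites at step 4
Step 5: cell (1,3)='.' (+3 fires, +4 burnt)
Step 6: cell (1,3)='.' (+2 fires, +3 burnt)
Step 7: cell (1,3)='.' (+2 fires, +2 burnt)
Step 8: cell (1,3)='.' (+1 fires, +2 burnt)
Step 9: cell (1,3)='.' (+0 fires, +1 burnt)
  fire out at step 9

4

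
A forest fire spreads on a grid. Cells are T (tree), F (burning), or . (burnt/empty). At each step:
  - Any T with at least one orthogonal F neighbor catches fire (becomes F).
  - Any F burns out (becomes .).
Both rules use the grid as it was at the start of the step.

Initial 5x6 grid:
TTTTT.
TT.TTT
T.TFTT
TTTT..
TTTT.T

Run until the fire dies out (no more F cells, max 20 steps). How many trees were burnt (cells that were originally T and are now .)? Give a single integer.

Answer: 22

Derivation:
Step 1: +4 fires, +1 burnt (F count now 4)
Step 2: +5 fires, +4 burnt (F count now 5)
Step 3: +5 fires, +5 burnt (F count now 5)
Step 4: +3 fires, +5 burnt (F count now 3)
Step 5: +4 fires, +3 burnt (F count now 4)
Step 6: +1 fires, +4 burnt (F count now 1)
Step 7: +0 fires, +1 burnt (F count now 0)
Fire out after step 7
Initially T: 23, now '.': 29
Total burnt (originally-T cells now '.'): 22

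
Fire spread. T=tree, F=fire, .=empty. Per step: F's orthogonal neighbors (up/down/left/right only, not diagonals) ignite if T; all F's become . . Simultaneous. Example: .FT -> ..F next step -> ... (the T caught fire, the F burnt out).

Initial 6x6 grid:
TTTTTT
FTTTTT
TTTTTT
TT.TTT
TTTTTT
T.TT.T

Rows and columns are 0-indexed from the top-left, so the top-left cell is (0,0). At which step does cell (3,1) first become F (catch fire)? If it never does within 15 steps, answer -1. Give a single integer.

Step 1: cell (3,1)='T' (+3 fires, +1 burnt)
Step 2: cell (3,1)='T' (+4 fires, +3 burnt)
Step 3: cell (3,1)='F' (+5 fires, +4 burnt)
  -> target ignites at step 3
Step 4: cell (3,1)='.' (+5 fires, +5 burnt)
Step 5: cell (3,1)='.' (+5 fires, +5 burnt)
Step 6: cell (3,1)='.' (+5 fires, +5 burnt)
Step 7: cell (3,1)='.' (+3 fires, +5 burnt)
Step 8: cell (3,1)='.' (+1 fires, +3 burnt)
Step 9: cell (3,1)='.' (+1 fires, +1 burnt)
Step 10: cell (3,1)='.' (+0 fires, +1 burnt)
  fire out at step 10

3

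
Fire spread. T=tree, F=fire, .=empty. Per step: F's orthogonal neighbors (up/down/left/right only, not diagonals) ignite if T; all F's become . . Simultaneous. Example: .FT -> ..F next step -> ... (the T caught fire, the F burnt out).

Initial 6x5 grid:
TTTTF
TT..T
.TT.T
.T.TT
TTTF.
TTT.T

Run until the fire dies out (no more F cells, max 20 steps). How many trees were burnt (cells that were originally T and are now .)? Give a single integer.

Step 1: +4 fires, +2 burnt (F count now 4)
Step 2: +5 fires, +4 burnt (F count now 5)
Step 3: +4 fires, +5 burnt (F count now 4)
Step 4: +4 fires, +4 burnt (F count now 4)
Step 5: +2 fires, +4 burnt (F count now 2)
Step 6: +0 fires, +2 burnt (F count now 0)
Fire out after step 6
Initially T: 20, now '.': 29
Total burnt (originally-T cells now '.'): 19

Answer: 19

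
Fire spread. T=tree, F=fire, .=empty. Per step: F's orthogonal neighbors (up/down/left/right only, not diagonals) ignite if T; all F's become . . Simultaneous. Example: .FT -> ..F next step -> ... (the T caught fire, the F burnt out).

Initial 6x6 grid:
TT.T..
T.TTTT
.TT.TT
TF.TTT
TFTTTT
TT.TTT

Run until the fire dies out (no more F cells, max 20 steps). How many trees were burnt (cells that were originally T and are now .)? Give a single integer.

Answer: 23

Derivation:
Step 1: +5 fires, +2 burnt (F count now 5)
Step 2: +3 fires, +5 burnt (F count now 3)
Step 3: +4 fires, +3 burnt (F count now 4)
Step 4: +4 fires, +4 burnt (F count now 4)
Step 5: +5 fires, +4 burnt (F count now 5)
Step 6: +2 fires, +5 burnt (F count now 2)
Step 7: +0 fires, +2 burnt (F count now 0)
Fire out after step 7
Initially T: 26, now '.': 33
Total burnt (originally-T cells now '.'): 23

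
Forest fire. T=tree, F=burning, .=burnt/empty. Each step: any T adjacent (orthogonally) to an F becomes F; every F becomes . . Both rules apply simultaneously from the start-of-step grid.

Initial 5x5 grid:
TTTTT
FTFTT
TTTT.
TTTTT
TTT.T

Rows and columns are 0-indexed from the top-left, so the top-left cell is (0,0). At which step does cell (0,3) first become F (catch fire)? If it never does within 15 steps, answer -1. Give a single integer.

Step 1: cell (0,3)='T' (+6 fires, +2 burnt)
Step 2: cell (0,3)='F' (+7 fires, +6 burnt)
  -> target ignites at step 2
Step 3: cell (0,3)='.' (+5 fires, +7 burnt)
Step 4: cell (0,3)='.' (+2 fires, +5 burnt)
Step 5: cell (0,3)='.' (+1 fires, +2 burnt)
Step 6: cell (0,3)='.' (+0 fires, +1 burnt)
  fire out at step 6

2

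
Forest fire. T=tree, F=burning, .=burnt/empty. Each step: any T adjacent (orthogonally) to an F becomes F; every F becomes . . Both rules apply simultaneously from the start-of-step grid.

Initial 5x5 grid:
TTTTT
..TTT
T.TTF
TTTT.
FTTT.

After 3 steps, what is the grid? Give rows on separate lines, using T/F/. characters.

Step 1: 4 trees catch fire, 2 burn out
  TTTTT
  ..TTF
  T.TF.
  FTTT.
  .FTT.
Step 2: 7 trees catch fire, 4 burn out
  TTTTF
  ..TF.
  F.F..
  .FTF.
  ..FT.
Step 3: 4 trees catch fire, 7 burn out
  TTTF.
  ..F..
  .....
  ..F..
  ...F.

TTTF.
..F..
.....
..F..
...F.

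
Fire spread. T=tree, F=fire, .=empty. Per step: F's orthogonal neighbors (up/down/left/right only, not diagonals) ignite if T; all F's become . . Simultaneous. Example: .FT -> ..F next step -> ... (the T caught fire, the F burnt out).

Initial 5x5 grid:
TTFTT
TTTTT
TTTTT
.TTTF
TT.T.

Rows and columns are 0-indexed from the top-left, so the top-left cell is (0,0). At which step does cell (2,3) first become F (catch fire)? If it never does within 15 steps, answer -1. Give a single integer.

Step 1: cell (2,3)='T' (+5 fires, +2 burnt)
Step 2: cell (2,3)='F' (+9 fires, +5 burnt)
  -> target ignites at step 2
Step 3: cell (2,3)='.' (+3 fires, +9 burnt)
Step 4: cell (2,3)='.' (+2 fires, +3 burnt)
Step 5: cell (2,3)='.' (+1 fires, +2 burnt)
Step 6: cell (2,3)='.' (+0 fires, +1 burnt)
  fire out at step 6

2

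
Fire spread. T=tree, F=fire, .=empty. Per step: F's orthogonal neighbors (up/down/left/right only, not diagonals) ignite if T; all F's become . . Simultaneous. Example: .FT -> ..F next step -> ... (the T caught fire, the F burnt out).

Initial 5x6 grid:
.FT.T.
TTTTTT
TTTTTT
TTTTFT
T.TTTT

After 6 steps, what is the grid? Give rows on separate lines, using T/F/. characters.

Step 1: 6 trees catch fire, 2 burn out
  ..F.T.
  TFTTTT
  TTTTFT
  TTTF.F
  T.TTFT
Step 2: 9 trees catch fire, 6 burn out
  ....T.
  F.FTFT
  TFTF.F
  TTF...
  T.TF.F
Step 3: 7 trees catch fire, 9 burn out
  ....F.
  ...F.F
  F.F...
  TF....
  T.F...
Step 4: 1 trees catch fire, 7 burn out
  ......
  ......
  ......
  F.....
  T.....
Step 5: 1 trees catch fire, 1 burn out
  ......
  ......
  ......
  ......
  F.....
Step 6: 0 trees catch fire, 1 burn out
  ......
  ......
  ......
  ......
  ......

......
......
......
......
......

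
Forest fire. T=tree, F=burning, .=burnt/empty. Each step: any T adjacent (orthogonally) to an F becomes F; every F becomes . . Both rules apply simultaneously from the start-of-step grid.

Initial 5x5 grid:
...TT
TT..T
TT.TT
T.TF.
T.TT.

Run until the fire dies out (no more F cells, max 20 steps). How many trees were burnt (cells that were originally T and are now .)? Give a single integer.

Step 1: +3 fires, +1 burnt (F count now 3)
Step 2: +2 fires, +3 burnt (F count now 2)
Step 3: +1 fires, +2 burnt (F count now 1)
Step 4: +1 fires, +1 burnt (F count now 1)
Step 5: +1 fires, +1 burnt (F count now 1)
Step 6: +0 fires, +1 burnt (F count now 0)
Fire out after step 6
Initially T: 14, now '.': 19
Total burnt (originally-T cells now '.'): 8

Answer: 8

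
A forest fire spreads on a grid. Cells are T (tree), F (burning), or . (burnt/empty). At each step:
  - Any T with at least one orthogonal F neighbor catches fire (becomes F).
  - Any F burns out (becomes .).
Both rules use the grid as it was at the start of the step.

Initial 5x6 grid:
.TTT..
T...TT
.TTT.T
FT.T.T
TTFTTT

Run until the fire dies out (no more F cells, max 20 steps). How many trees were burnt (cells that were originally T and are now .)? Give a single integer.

Step 1: +4 fires, +2 burnt (F count now 4)
Step 2: +3 fires, +4 burnt (F count now 3)
Step 3: +3 fires, +3 burnt (F count now 3)
Step 4: +1 fires, +3 burnt (F count now 1)
Step 5: +1 fires, +1 burnt (F count now 1)
Step 6: +1 fires, +1 burnt (F count now 1)
Step 7: +1 fires, +1 burnt (F count now 1)
Step 8: +0 fires, +1 burnt (F count now 0)
Fire out after step 8
Initially T: 18, now '.': 26
Total burnt (originally-T cells now '.'): 14

Answer: 14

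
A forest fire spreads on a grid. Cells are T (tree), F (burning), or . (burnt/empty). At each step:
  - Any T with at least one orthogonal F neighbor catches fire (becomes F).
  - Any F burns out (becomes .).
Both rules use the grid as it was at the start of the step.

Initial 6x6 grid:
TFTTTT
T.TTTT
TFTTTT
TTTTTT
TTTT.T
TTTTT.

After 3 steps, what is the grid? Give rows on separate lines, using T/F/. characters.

Step 1: 5 trees catch fire, 2 burn out
  F.FTTT
  T.TTTT
  F.FTTT
  TFTTTT
  TTTT.T
  TTTTT.
Step 2: 7 trees catch fire, 5 burn out
  ...FTT
  F.FTTT
  ...FTT
  F.FTTT
  TFTT.T
  TTTTT.
Step 3: 7 trees catch fire, 7 burn out
  ....FT
  ...FTT
  ....FT
  ...FTT
  F.FT.T
  TFTTT.

....FT
...FTT
....FT
...FTT
F.FT.T
TFTTT.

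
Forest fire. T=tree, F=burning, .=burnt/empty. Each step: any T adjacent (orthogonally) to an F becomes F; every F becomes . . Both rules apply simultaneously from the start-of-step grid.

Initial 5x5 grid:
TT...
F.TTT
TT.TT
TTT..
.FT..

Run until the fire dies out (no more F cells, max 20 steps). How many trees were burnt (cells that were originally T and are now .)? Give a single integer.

Answer: 8

Derivation:
Step 1: +4 fires, +2 burnt (F count now 4)
Step 2: +4 fires, +4 burnt (F count now 4)
Step 3: +0 fires, +4 burnt (F count now 0)
Fire out after step 3
Initially T: 13, now '.': 20
Total burnt (originally-T cells now '.'): 8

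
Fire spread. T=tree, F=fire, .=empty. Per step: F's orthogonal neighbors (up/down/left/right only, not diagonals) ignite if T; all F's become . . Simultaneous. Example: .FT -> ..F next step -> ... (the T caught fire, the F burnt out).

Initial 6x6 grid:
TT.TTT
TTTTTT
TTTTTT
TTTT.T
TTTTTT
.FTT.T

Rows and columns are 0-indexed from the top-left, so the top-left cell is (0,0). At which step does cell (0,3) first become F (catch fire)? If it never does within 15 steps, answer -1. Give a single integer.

Step 1: cell (0,3)='T' (+2 fires, +1 burnt)
Step 2: cell (0,3)='T' (+4 fires, +2 burnt)
Step 3: cell (0,3)='T' (+4 fires, +4 burnt)
Step 4: cell (0,3)='T' (+5 fires, +4 burnt)
Step 5: cell (0,3)='T' (+5 fires, +5 burnt)
Step 6: cell (0,3)='T' (+5 fires, +5 burnt)
Step 7: cell (0,3)='F' (+3 fires, +5 burnt)
  -> target ignites at step 7
Step 8: cell (0,3)='.' (+2 fires, +3 burnt)
Step 9: cell (0,3)='.' (+1 fires, +2 burnt)
Step 10: cell (0,3)='.' (+0 fires, +1 burnt)
  fire out at step 10

7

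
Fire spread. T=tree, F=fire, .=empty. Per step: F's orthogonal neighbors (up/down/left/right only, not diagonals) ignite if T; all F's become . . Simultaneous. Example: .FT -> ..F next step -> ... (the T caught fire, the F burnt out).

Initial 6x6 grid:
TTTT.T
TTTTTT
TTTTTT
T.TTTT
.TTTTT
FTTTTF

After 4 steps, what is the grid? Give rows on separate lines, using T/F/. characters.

Step 1: 3 trees catch fire, 2 burn out
  TTTT.T
  TTTTTT
  TTTTTT
  T.TTTT
  .TTTTF
  .FTTF.
Step 2: 5 trees catch fire, 3 burn out
  TTTT.T
  TTTTTT
  TTTTTT
  T.TTTF
  .FTTF.
  ..FF..
Step 3: 4 trees catch fire, 5 burn out
  TTTT.T
  TTTTTT
  TTTTTF
  T.TTF.
  ..FF..
  ......
Step 4: 4 trees catch fire, 4 burn out
  TTTT.T
  TTTTTF
  TTTTF.
  T.FF..
  ......
  ......

TTTT.T
TTTTTF
TTTTF.
T.FF..
......
......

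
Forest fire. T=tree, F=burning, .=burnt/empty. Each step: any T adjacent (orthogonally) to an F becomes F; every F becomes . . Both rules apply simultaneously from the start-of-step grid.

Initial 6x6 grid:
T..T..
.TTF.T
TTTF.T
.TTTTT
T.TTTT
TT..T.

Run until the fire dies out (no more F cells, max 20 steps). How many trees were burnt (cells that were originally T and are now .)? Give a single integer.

Answer: 18

Derivation:
Step 1: +4 fires, +2 burnt (F count now 4)
Step 2: +5 fires, +4 burnt (F count now 5)
Step 3: +5 fires, +5 burnt (F count now 5)
Step 4: +3 fires, +5 burnt (F count now 3)
Step 5: +1 fires, +3 burnt (F count now 1)
Step 6: +0 fires, +1 burnt (F count now 0)
Fire out after step 6
Initially T: 22, now '.': 32
Total burnt (originally-T cells now '.'): 18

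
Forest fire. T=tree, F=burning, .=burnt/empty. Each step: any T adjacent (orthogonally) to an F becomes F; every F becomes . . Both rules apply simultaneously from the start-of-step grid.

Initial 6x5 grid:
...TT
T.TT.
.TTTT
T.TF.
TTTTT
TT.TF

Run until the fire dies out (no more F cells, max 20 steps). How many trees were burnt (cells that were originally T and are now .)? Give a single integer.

Answer: 18

Derivation:
Step 1: +5 fires, +2 burnt (F count now 5)
Step 2: +4 fires, +5 burnt (F count now 4)
Step 3: +4 fires, +4 burnt (F count now 4)
Step 4: +3 fires, +4 burnt (F count now 3)
Step 5: +2 fires, +3 burnt (F count now 2)
Step 6: +0 fires, +2 burnt (F count now 0)
Fire out after step 6
Initially T: 19, now '.': 29
Total burnt (originally-T cells now '.'): 18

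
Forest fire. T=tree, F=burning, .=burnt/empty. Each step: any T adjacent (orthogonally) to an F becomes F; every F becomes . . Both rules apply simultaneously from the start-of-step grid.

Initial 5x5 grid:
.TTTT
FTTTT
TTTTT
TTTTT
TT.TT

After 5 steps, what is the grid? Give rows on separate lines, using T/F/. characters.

Step 1: 2 trees catch fire, 1 burn out
  .TTTT
  .FTTT
  FTTTT
  TTTTT
  TT.TT
Step 2: 4 trees catch fire, 2 burn out
  .FTTT
  ..FTT
  .FTTT
  FTTTT
  TT.TT
Step 3: 5 trees catch fire, 4 burn out
  ..FTT
  ...FT
  ..FTT
  .FTTT
  FT.TT
Step 4: 5 trees catch fire, 5 burn out
  ...FT
  ....F
  ...FT
  ..FTT
  .F.TT
Step 5: 3 trees catch fire, 5 burn out
  ....F
  .....
  ....F
  ...FT
  ...TT

....F
.....
....F
...FT
...TT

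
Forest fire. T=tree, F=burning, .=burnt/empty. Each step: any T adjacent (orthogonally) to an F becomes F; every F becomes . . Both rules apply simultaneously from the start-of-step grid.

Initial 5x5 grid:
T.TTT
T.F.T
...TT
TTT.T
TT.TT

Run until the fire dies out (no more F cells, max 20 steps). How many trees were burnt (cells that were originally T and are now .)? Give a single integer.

Answer: 9

Derivation:
Step 1: +1 fires, +1 burnt (F count now 1)
Step 2: +1 fires, +1 burnt (F count now 1)
Step 3: +1 fires, +1 burnt (F count now 1)
Step 4: +1 fires, +1 burnt (F count now 1)
Step 5: +1 fires, +1 burnt (F count now 1)
Step 6: +2 fires, +1 burnt (F count now 2)
Step 7: +1 fires, +2 burnt (F count now 1)
Step 8: +1 fires, +1 burnt (F count now 1)
Step 9: +0 fires, +1 burnt (F count now 0)
Fire out after step 9
Initially T: 16, now '.': 18
Total burnt (originally-T cells now '.'): 9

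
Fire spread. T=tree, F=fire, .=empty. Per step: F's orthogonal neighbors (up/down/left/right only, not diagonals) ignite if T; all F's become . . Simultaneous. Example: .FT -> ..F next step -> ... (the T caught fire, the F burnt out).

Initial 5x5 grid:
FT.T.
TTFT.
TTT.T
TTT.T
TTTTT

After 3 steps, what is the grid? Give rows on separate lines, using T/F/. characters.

Step 1: 5 trees catch fire, 2 burn out
  .F.T.
  FF.F.
  TTF.T
  TTT.T
  TTTTT
Step 2: 4 trees catch fire, 5 burn out
  ...F.
  .....
  FF..T
  TTF.T
  TTTTT
Step 3: 3 trees catch fire, 4 burn out
  .....
  .....
  ....T
  FF..T
  TTFTT

.....
.....
....T
FF..T
TTFTT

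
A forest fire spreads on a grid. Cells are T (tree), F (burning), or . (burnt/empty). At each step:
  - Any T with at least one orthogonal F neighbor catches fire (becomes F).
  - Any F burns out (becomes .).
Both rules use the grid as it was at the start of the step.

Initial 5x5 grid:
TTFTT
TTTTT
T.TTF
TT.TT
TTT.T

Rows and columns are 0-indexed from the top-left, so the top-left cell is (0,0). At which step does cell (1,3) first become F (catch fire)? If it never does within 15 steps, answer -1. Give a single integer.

Step 1: cell (1,3)='T' (+6 fires, +2 burnt)
Step 2: cell (1,3)='F' (+7 fires, +6 burnt)
  -> target ignites at step 2
Step 3: cell (1,3)='.' (+1 fires, +7 burnt)
Step 4: cell (1,3)='.' (+1 fires, +1 burnt)
Step 5: cell (1,3)='.' (+1 fires, +1 burnt)
Step 6: cell (1,3)='.' (+2 fires, +1 burnt)
Step 7: cell (1,3)='.' (+1 fires, +2 burnt)
Step 8: cell (1,3)='.' (+1 fires, +1 burnt)
Step 9: cell (1,3)='.' (+0 fires, +1 burnt)
  fire out at step 9

2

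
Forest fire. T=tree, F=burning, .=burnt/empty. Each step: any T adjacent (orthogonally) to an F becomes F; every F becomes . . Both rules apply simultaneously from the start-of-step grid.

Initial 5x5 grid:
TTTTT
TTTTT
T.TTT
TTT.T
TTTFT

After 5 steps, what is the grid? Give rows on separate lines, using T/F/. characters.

Step 1: 2 trees catch fire, 1 burn out
  TTTTT
  TTTTT
  T.TTT
  TTT.T
  TTF.F
Step 2: 3 trees catch fire, 2 burn out
  TTTTT
  TTTTT
  T.TTT
  TTF.F
  TF...
Step 3: 4 trees catch fire, 3 burn out
  TTTTT
  TTTTT
  T.FTF
  TF...
  F....
Step 4: 4 trees catch fire, 4 burn out
  TTTTT
  TTFTF
  T..F.
  F....
  .....
Step 5: 5 trees catch fire, 4 burn out
  TTFTF
  TF.F.
  F....
  .....
  .....

TTFTF
TF.F.
F....
.....
.....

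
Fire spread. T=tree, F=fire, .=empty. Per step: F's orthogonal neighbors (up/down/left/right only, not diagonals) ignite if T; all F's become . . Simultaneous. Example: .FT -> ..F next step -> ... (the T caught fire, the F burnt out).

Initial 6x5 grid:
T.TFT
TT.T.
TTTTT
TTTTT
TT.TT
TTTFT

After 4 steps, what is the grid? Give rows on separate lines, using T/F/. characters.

Step 1: 6 trees catch fire, 2 burn out
  T.F.F
  TT.F.
  TTTTT
  TTTTT
  TT.FT
  TTF.F
Step 2: 4 trees catch fire, 6 burn out
  T....
  TT...
  TTTFT
  TTTFT
  TT..F
  TF...
Step 3: 6 trees catch fire, 4 burn out
  T....
  TT...
  TTF.F
  TTF.F
  TF...
  F....
Step 4: 3 trees catch fire, 6 burn out
  T....
  TT...
  TF...
  TF...
  F....
  .....

T....
TT...
TF...
TF...
F....
.....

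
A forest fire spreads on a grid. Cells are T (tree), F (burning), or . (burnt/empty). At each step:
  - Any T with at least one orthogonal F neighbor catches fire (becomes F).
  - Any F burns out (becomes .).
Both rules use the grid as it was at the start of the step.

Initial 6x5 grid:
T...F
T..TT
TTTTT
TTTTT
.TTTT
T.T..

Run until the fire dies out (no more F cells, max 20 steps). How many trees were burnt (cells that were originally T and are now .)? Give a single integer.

Answer: 19

Derivation:
Step 1: +1 fires, +1 burnt (F count now 1)
Step 2: +2 fires, +1 burnt (F count now 2)
Step 3: +2 fires, +2 burnt (F count now 2)
Step 4: +3 fires, +2 burnt (F count now 3)
Step 5: +3 fires, +3 burnt (F count now 3)
Step 6: +3 fires, +3 burnt (F count now 3)
Step 7: +4 fires, +3 burnt (F count now 4)
Step 8: +1 fires, +4 burnt (F count now 1)
Step 9: +0 fires, +1 burnt (F count now 0)
Fire out after step 9
Initially T: 20, now '.': 29
Total burnt (originally-T cells now '.'): 19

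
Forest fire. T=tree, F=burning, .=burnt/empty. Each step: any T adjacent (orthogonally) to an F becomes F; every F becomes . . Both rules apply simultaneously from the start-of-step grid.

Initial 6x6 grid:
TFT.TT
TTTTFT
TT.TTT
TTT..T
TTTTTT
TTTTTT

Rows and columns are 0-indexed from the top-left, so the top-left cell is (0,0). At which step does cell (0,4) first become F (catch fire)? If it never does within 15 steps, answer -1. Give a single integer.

Step 1: cell (0,4)='F' (+7 fires, +2 burnt)
  -> target ignites at step 1
Step 2: cell (0,4)='.' (+6 fires, +7 burnt)
Step 3: cell (0,4)='.' (+3 fires, +6 burnt)
Step 4: cell (0,4)='.' (+4 fires, +3 burnt)
Step 5: cell (0,4)='.' (+5 fires, +4 burnt)
Step 6: cell (0,4)='.' (+4 fires, +5 burnt)
Step 7: cell (0,4)='.' (+1 fires, +4 burnt)
Step 8: cell (0,4)='.' (+0 fires, +1 burnt)
  fire out at step 8

1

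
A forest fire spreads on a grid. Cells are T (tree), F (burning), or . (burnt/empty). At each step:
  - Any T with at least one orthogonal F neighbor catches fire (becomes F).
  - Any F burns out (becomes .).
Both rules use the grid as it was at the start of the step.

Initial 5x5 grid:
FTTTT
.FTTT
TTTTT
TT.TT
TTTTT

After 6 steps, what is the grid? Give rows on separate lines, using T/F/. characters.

Step 1: 3 trees catch fire, 2 burn out
  .FTTT
  ..FTT
  TFTTT
  TT.TT
  TTTTT
Step 2: 5 trees catch fire, 3 burn out
  ..FTT
  ...FT
  F.FTT
  TF.TT
  TTTTT
Step 3: 5 trees catch fire, 5 burn out
  ...FT
  ....F
  ...FT
  F..TT
  TFTTT
Step 4: 5 trees catch fire, 5 burn out
  ....F
  .....
  ....F
  ...FT
  F.FTT
Step 5: 2 trees catch fire, 5 burn out
  .....
  .....
  .....
  ....F
  ...FT
Step 6: 1 trees catch fire, 2 burn out
  .....
  .....
  .....
  .....
  ....F

.....
.....
.....
.....
....F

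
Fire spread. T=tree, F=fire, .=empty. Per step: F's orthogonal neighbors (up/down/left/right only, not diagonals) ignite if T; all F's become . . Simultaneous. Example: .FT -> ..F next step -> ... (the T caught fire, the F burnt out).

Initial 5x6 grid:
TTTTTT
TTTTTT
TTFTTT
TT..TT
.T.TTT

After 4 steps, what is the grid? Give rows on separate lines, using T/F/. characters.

Step 1: 3 trees catch fire, 1 burn out
  TTTTTT
  TTFTTT
  TF.FTT
  TT..TT
  .T.TTT
Step 2: 6 trees catch fire, 3 burn out
  TTFTTT
  TF.FTT
  F...FT
  TF..TT
  .T.TTT
Step 3: 8 trees catch fire, 6 burn out
  TF.FTT
  F...FT
  .....F
  F...FT
  .F.TTT
Step 4: 5 trees catch fire, 8 burn out
  F...FT
  .....F
  ......
  .....F
  ...TFT

F...FT
.....F
......
.....F
...TFT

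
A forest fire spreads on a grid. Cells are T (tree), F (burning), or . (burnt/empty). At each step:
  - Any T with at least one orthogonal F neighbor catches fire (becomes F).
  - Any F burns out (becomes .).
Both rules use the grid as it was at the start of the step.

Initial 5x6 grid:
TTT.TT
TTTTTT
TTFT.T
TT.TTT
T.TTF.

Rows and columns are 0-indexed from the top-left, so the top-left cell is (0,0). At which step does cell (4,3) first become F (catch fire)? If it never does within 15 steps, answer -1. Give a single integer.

Step 1: cell (4,3)='F' (+5 fires, +2 burnt)
  -> target ignites at step 1
Step 2: cell (4,3)='.' (+8 fires, +5 burnt)
Step 3: cell (4,3)='.' (+5 fires, +8 burnt)
Step 4: cell (4,3)='.' (+4 fires, +5 burnt)
Step 5: cell (4,3)='.' (+1 fires, +4 burnt)
Step 6: cell (4,3)='.' (+0 fires, +1 burnt)
  fire out at step 6

1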